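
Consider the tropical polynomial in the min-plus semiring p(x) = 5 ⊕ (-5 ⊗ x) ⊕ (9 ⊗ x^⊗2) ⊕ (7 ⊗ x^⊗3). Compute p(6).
p(6) = 1

A tropical monomial a ⊗ x^⊗i evaluates to a + i · x. Evaluating each term at x = 6:
  Term 0 contributes 5 + 0 · 6 = 5
  Term 1 contributes -5 + 1 · 6 = 1
  Term 2 contributes 9 + 2 · 6 = 21
  Term 3 contributes 7 + 3 · 6 = 25
p(6) = ⊕ of these = min[5, 1, 21, 25] = 1.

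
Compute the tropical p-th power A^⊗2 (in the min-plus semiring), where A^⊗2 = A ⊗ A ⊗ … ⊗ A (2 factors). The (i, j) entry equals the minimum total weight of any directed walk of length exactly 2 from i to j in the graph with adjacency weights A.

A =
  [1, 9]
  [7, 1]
A^⊗2 =
  [2, 10]
  [8, 2]

Each entry (A^⊗2)_ij equals the minimum over all length-2 walks i = v_0 → v_1 → … → v_2 = j of Σ_t A[v_t][v_{t+1}]. For example, for (i, j) = (0, 1) we minimise over 2 possible intermediate vertex sequences; the minimum is 10, attained along the walk 0 → 0 → 1.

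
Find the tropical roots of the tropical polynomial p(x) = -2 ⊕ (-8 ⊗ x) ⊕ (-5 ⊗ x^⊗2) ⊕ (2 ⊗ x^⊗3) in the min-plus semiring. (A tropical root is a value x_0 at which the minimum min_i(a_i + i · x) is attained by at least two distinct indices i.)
Roots: {-7, -3, 6}

Each tropical root is a break point of the lower envelope of the lines y = a_i + i · x (there are 4 lines, with slopes 0, 1, ..., 3). Only the lines that attain the minimum somewhere contribute to roots; other lines are dominated. Here the surviving (envelope) indices are i = 3, i = 2, i = 1, i = 0.
Intersections between consecutive envelope lines give the roots: for adjacent envelope indices i < j the intersection is x = (a_i − a_j) / (j − i). Reading off the sorted break points: {-7, -3, 6}.
Verification: at each break x_0, at least two indices attain the minimum of min_i(a_i + i · x_0).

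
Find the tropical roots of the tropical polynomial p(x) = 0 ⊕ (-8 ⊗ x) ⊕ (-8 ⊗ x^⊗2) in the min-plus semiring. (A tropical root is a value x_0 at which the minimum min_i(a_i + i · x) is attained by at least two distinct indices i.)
Roots: {0, 8}

Each tropical root is a break point of the lower envelope of the lines y = a_i + i · x (there are 3 lines, with slopes 0, 1, ..., 2). Only the lines that attain the minimum somewhere contribute to roots; other lines are dominated. Here the surviving (envelope) indices are i = 2, i = 1, i = 0.
Intersections between consecutive envelope lines give the roots: for adjacent envelope indices i < j the intersection is x = (a_i − a_j) / (j − i). Reading off the sorted break points: {0, 8}.
Verification: at each break x_0, at least two indices attain the minimum of min_i(a_i + i · x_0).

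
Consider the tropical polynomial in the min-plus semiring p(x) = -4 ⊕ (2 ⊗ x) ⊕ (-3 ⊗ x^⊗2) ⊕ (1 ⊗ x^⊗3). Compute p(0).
p(0) = -4

A tropical monomial a ⊗ x^⊗i evaluates to a + i · x. Evaluating each term at x = 0:
  Term 0 contributes -4 + 0 · 0 = -4
  Term 1 contributes 2 + 1 · 0 = 2
  Term 2 contributes -3 + 2 · 0 = -3
  Term 3 contributes 1 + 3 · 0 = 1
p(0) = ⊕ of these = min[-4, 2, -3, 1] = -4.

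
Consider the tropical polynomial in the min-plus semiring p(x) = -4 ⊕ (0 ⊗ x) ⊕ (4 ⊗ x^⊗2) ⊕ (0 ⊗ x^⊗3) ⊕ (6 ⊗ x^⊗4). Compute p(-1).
p(-1) = -4

A tropical monomial a ⊗ x^⊗i evaluates to a + i · x. Evaluating each term at x = -1:
  Term 0 contributes -4 + 0 · -1 = -4
  Term 1 contributes 0 + 1 · -1 = -1
  Term 2 contributes 4 + 2 · -1 = 2
  Term 3 contributes 0 + 3 · -1 = -3
  Term 4 contributes 6 + 4 · -1 = 2
p(-1) = ⊕ of these = min[-4, -1, 2, -3, 2] = -4.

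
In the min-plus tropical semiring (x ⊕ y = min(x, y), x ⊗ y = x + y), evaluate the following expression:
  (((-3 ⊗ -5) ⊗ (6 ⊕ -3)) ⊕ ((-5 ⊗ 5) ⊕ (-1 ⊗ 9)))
(((-3 ⊗ -5) ⊗ (6 ⊕ -3)) ⊕ ((-5 ⊗ 5) ⊕ (-1 ⊗ 9))) = -11

Expand innermost to outermost. Recall ⊕ takes the minimum of its arguments and ⊗ takes their sum. Working out the expression (((-3 ⊗ -5) ⊗ (6 ⊕ -3)) ⊕ ((-5 ⊗ 5) ⊕ (-1 ⊗ 9))) gives -11.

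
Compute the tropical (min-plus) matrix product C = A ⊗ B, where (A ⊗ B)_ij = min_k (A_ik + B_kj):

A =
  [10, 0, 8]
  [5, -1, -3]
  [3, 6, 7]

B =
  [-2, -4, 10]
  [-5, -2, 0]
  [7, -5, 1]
A ⊗ B =
  [-5, -2, 0]
  [-6, -8, -2]
  [1, -1, 6]

Apply the min-plus product entry-by-entry:
  C[0][0] = min over k of (A[0][0] + B[0][0] = 10 + -2 = 8, A[0][1] + B[1][0] = 0 + -5 = -5, A[0][2] + B[2][0] = 8 + 7 = 15) = -5 (attained at k = 1)
  C[0][1] = min over k of (A[0][0] + B[0][1] = 10 + -4 = 6, A[0][1] + B[1][1] = 0 + -2 = -2, A[0][2] + B[2][1] = 8 + -5 = 3) = -2 (attained at k = 1)
  C[0][2] = min over k of (A[0][0] + B[0][2] = 10 + 10 = 20, A[0][1] + B[1][2] = 0 + 0 = 0, A[0][2] + B[2][2] = 8 + 1 = 9) = 0 (attained at k = 1)
  C[1][0] = min over k of (A[1][0] + B[0][0] = 5 + -2 = 3, A[1][1] + B[1][0] = -1 + -5 = -6, A[1][2] + B[2][0] = -3 + 7 = 4) = -6 (attained at k = 1)
  C[1][1] = min over k of (A[1][0] + B[0][1] = 5 + -4 = 1, A[1][1] + B[1][1] = -1 + -2 = -3, A[1][2] + B[2][1] = -3 + -5 = -8) = -8 (attained at k = 2)
  C[1][2] = min over k of (A[1][0] + B[0][2] = 5 + 10 = 15, A[1][1] + B[1][2] = -1 + 0 = -1, A[1][2] + B[2][2] = -3 + 1 = -2) = -2 (attained at k = 2)
  C[2][0] = min over k of (A[2][0] + B[0][0] = 3 + -2 = 1, A[2][1] + B[1][0] = 6 + -5 = 1, A[2][2] + B[2][0] = 7 + 7 = 14) = 1 (attained at k = 0)
  C[2][1] = min over k of (A[2][0] + B[0][1] = 3 + -4 = -1, A[2][1] + B[1][1] = 6 + -2 = 4, A[2][2] + B[2][1] = 7 + -5 = 2) = -1 (attained at k = 0)
  C[2][2] = min over k of (A[2][0] + B[0][2] = 3 + 10 = 13, A[2][1] + B[1][2] = 6 + 0 = 6, A[2][2] + B[2][2] = 7 + 1 = 8) = 6 (attained at k = 1)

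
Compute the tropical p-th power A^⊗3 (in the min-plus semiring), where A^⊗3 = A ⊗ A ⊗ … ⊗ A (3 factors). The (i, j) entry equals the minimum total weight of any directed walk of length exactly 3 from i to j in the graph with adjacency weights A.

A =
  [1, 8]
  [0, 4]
A^⊗3 =
  [3, 10]
  [2, 9]

Each entry (A^⊗3)_ij equals the minimum over all length-3 walks i = v_0 → v_1 → … → v_3 = j of Σ_t A[v_t][v_{t+1}]. For example, for (i, j) = (0, 1) we minimise over 4 possible intermediate vertex sequences; the minimum is 10, attained along the walk 0 → 0 → 0 → 1.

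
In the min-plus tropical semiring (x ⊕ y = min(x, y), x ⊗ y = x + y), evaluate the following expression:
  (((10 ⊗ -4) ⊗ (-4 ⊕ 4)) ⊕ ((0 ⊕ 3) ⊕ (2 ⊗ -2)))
(((10 ⊗ -4) ⊗ (-4 ⊕ 4)) ⊕ ((0 ⊕ 3) ⊕ (2 ⊗ -2))) = 0

Expand innermost to outermost. Recall ⊕ takes the minimum of its arguments and ⊗ takes their sum. Working out the expression (((10 ⊗ -4) ⊗ (-4 ⊕ 4)) ⊕ ((0 ⊕ 3) ⊕ (2 ⊗ -2))) gives 0.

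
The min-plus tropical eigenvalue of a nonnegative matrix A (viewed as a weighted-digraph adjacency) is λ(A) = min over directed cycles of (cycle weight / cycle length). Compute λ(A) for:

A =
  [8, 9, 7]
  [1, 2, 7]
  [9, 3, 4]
λ(A) = 2

Enumerate directed cycles and compute their means (weight / length). Sample:
  cycle 0 → 0: weight = 8, length = 1, mean = 8/1 ≈ 8.000
  cycle 1 → 1: weight = 2, length = 1, mean = 2/1 ≈ 2.000
  cycle 2 → 2: weight = 4, length = 1, mean = 4/1 ≈ 4.000
  cycle 0 → 1 → 0: weight = 10, length = 2, mean = 10/2 ≈ 5.000
  cycle 0 → 2 → 0: weight = 16, length = 2, mean = 16/2 ≈ 8.000
  cycle 1 → 0 → 1: weight = 10, length = 2, mean = 10/2 ≈ 5.000
Minimum mean = 2.000, attained e.g. along the cycle 1 → 1 with weight 2 and length 1. So λ(A) = 2/1 = 2.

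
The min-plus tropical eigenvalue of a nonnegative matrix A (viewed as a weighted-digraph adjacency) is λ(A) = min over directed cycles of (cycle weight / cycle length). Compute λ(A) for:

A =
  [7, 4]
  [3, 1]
λ(A) = 1

Enumerate directed cycles and compute their means (weight / length). Sample:
  cycle 0 → 0: weight = 7, length = 1, mean = 7/1 ≈ 7.000
  cycle 1 → 1: weight = 1, length = 1, mean = 1/1 ≈ 1.000
  cycle 0 → 1 → 0: weight = 7, length = 2, mean = 7/2 ≈ 3.500
  cycle 1 → 0 → 1: weight = 7, length = 2, mean = 7/2 ≈ 3.500
Minimum mean = 1.000, attained e.g. along the cycle 1 → 1 with weight 1 and length 1. So λ(A) = 1/1 = 1.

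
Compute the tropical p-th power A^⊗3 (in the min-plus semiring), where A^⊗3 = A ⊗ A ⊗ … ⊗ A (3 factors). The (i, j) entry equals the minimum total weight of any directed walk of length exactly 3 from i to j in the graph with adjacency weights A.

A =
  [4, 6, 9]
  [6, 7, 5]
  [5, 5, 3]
A^⊗3 =
  [12, 14, 14]
  [13, 13, 11]
  [11, 11, 9]

Each entry (A^⊗3)_ij equals the minimum over all length-3 walks i = v_0 → v_1 → … → v_3 = j of Σ_t A[v_t][v_{t+1}]. For example, for (i, j) = (0, 2) we minimise over 9 possible intermediate vertex sequences; the minimum is 14, attained along the walk 0 → 1 → 2 → 2.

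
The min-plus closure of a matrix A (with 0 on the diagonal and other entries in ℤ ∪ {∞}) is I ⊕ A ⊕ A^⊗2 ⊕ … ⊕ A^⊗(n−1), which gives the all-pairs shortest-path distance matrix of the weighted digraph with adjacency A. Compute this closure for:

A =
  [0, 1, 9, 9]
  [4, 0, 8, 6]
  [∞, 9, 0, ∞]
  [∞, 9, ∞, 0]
Closure =
  [0, 1, 9, 7]
  [4, 0, 8, 6]
  [13, 9, 0, 15]
  [13, 9, 17, 0]

This is the Floyd-Warshall all-pairs shortest-path computation. For each intermediate vertex k = 0, 1, …, 3, update dist[i][j] ← min(dist[i][j], dist[i][k] + dist[k][j]). The final matrix gives, for each (i, j), the minimum total weight of any directed path from i to j (possibly empty when i = j).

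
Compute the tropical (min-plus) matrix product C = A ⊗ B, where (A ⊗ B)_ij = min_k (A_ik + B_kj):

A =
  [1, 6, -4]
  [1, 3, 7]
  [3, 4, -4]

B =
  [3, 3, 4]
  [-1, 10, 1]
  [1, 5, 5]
A ⊗ B =
  [-3, 1, 1]
  [2, 4, 4]
  [-3, 1, 1]

Apply the min-plus product entry-by-entry:
  C[0][0] = min over k of (A[0][0] + B[0][0] = 1 + 3 = 4, A[0][1] + B[1][0] = 6 + -1 = 5, A[0][2] + B[2][0] = -4 + 1 = -3) = -3 (attained at k = 2)
  C[0][1] = min over k of (A[0][0] + B[0][1] = 1 + 3 = 4, A[0][1] + B[1][1] = 6 + 10 = 16, A[0][2] + B[2][1] = -4 + 5 = 1) = 1 (attained at k = 2)
  C[0][2] = min over k of (A[0][0] + B[0][2] = 1 + 4 = 5, A[0][1] + B[1][2] = 6 + 1 = 7, A[0][2] + B[2][2] = -4 + 5 = 1) = 1 (attained at k = 2)
  C[1][0] = min over k of (A[1][0] + B[0][0] = 1 + 3 = 4, A[1][1] + B[1][0] = 3 + -1 = 2, A[1][2] + B[2][0] = 7 + 1 = 8) = 2 (attained at k = 1)
  C[1][1] = min over k of (A[1][0] + B[0][1] = 1 + 3 = 4, A[1][1] + B[1][1] = 3 + 10 = 13, A[1][2] + B[2][1] = 7 + 5 = 12) = 4 (attained at k = 0)
  C[1][2] = min over k of (A[1][0] + B[0][2] = 1 + 4 = 5, A[1][1] + B[1][2] = 3 + 1 = 4, A[1][2] + B[2][2] = 7 + 5 = 12) = 4 (attained at k = 1)
  C[2][0] = min over k of (A[2][0] + B[0][0] = 3 + 3 = 6, A[2][1] + B[1][0] = 4 + -1 = 3, A[2][2] + B[2][0] = -4 + 1 = -3) = -3 (attained at k = 2)
  C[2][1] = min over k of (A[2][0] + B[0][1] = 3 + 3 = 6, A[2][1] + B[1][1] = 4 + 10 = 14, A[2][2] + B[2][1] = -4 + 5 = 1) = 1 (attained at k = 2)
  C[2][2] = min over k of (A[2][0] + B[0][2] = 3 + 4 = 7, A[2][1] + B[1][2] = 4 + 1 = 5, A[2][2] + B[2][2] = -4 + 5 = 1) = 1 (attained at k = 2)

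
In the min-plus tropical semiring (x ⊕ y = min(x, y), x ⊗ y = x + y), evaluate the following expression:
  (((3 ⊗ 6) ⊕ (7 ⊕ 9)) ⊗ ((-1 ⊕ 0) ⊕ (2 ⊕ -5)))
(((3 ⊗ 6) ⊕ (7 ⊕ 9)) ⊗ ((-1 ⊕ 0) ⊕ (2 ⊕ -5))) = 2

Expand innermost to outermost. Recall ⊕ takes the minimum of its arguments and ⊗ takes their sum. Working out the expression (((3 ⊗ 6) ⊕ (7 ⊕ 9)) ⊗ ((-1 ⊕ 0) ⊕ (2 ⊕ -5))) gives 2.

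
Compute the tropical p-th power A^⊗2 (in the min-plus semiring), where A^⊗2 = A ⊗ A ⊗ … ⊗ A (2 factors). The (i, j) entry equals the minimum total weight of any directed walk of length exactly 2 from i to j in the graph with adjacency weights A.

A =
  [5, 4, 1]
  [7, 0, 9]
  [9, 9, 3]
A^⊗2 =
  [10, 4, 4]
  [7, 0, 8]
  [12, 9, 6]

Each entry (A^⊗2)_ij equals the minimum over all length-2 walks i = v_0 → v_1 → … → v_2 = j of Σ_t A[v_t][v_{t+1}]. For example, for (i, j) = (0, 2) we minimise over 3 possible intermediate vertex sequences; the minimum is 4, attained along the walk 0 → 2 → 2.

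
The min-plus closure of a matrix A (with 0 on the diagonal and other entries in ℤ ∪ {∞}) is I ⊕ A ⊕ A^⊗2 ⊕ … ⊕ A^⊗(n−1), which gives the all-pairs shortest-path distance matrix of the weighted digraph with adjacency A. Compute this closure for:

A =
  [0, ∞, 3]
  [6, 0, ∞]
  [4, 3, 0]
Closure =
  [0, 6, 3]
  [6, 0, 9]
  [4, 3, 0]

This is the Floyd-Warshall all-pairs shortest-path computation. For each intermediate vertex k = 0, 1, …, 2, update dist[i][j] ← min(dist[i][j], dist[i][k] + dist[k][j]). The final matrix gives, for each (i, j), the minimum total weight of any directed path from i to j (possibly empty when i = j).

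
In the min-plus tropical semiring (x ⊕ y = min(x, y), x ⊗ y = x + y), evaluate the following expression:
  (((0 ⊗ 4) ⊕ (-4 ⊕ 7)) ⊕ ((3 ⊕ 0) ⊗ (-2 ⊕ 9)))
(((0 ⊗ 4) ⊕ (-4 ⊕ 7)) ⊕ ((3 ⊕ 0) ⊗ (-2 ⊕ 9))) = -4

Expand innermost to outermost. Recall ⊕ takes the minimum of its arguments and ⊗ takes their sum. Working out the expression (((0 ⊗ 4) ⊕ (-4 ⊕ 7)) ⊕ ((3 ⊕ 0) ⊗ (-2 ⊕ 9))) gives -4.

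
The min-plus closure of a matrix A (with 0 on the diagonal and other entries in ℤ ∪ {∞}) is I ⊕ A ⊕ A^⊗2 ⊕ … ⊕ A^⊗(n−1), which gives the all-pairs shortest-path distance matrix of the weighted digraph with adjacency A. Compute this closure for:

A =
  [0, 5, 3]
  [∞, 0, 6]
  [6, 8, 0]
Closure =
  [0, 5, 3]
  [12, 0, 6]
  [6, 8, 0]

This is the Floyd-Warshall all-pairs shortest-path computation. For each intermediate vertex k = 0, 1, …, 2, update dist[i][j] ← min(dist[i][j], dist[i][k] + dist[k][j]). The final matrix gives, for each (i, j), the minimum total weight of any directed path from i to j (possibly empty when i = j).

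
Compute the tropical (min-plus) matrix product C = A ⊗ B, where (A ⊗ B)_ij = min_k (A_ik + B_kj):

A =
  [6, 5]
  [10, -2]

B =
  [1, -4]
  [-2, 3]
A ⊗ B =
  [3, 2]
  [-4, 1]

Apply the min-plus product entry-by-entry:
  C[0][0] = min over k of (A[0][0] + B[0][0] = 6 + 1 = 7, A[0][1] + B[1][0] = 5 + -2 = 3) = 3 (attained at k = 1)
  C[0][1] = min over k of (A[0][0] + B[0][1] = 6 + -4 = 2, A[0][1] + B[1][1] = 5 + 3 = 8) = 2 (attained at k = 0)
  C[1][0] = min over k of (A[1][0] + B[0][0] = 10 + 1 = 11, A[1][1] + B[1][0] = -2 + -2 = -4) = -4 (attained at k = 1)
  C[1][1] = min over k of (A[1][0] + B[0][1] = 10 + -4 = 6, A[1][1] + B[1][1] = -2 + 3 = 1) = 1 (attained at k = 1)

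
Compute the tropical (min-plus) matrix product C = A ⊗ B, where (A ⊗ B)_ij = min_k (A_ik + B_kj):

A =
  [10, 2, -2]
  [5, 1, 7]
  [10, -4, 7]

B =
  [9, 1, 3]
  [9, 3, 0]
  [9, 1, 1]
A ⊗ B =
  [7, -1, -1]
  [10, 4, 1]
  [5, -1, -4]

Apply the min-plus product entry-by-entry:
  C[0][0] = min over k of (A[0][0] + B[0][0] = 10 + 9 = 19, A[0][1] + B[1][0] = 2 + 9 = 11, A[0][2] + B[2][0] = -2 + 9 = 7) = 7 (attained at k = 2)
  C[0][1] = min over k of (A[0][0] + B[0][1] = 10 + 1 = 11, A[0][1] + B[1][1] = 2 + 3 = 5, A[0][2] + B[2][1] = -2 + 1 = -1) = -1 (attained at k = 2)
  C[0][2] = min over k of (A[0][0] + B[0][2] = 10 + 3 = 13, A[0][1] + B[1][2] = 2 + 0 = 2, A[0][2] + B[2][2] = -2 + 1 = -1) = -1 (attained at k = 2)
  C[1][0] = min over k of (A[1][0] + B[0][0] = 5 + 9 = 14, A[1][1] + B[1][0] = 1 + 9 = 10, A[1][2] + B[2][0] = 7 + 9 = 16) = 10 (attained at k = 1)
  C[1][1] = min over k of (A[1][0] + B[0][1] = 5 + 1 = 6, A[1][1] + B[1][1] = 1 + 3 = 4, A[1][2] + B[2][1] = 7 + 1 = 8) = 4 (attained at k = 1)
  C[1][2] = min over k of (A[1][0] + B[0][2] = 5 + 3 = 8, A[1][1] + B[1][2] = 1 + 0 = 1, A[1][2] + B[2][2] = 7 + 1 = 8) = 1 (attained at k = 1)
  C[2][0] = min over k of (A[2][0] + B[0][0] = 10 + 9 = 19, A[2][1] + B[1][0] = -4 + 9 = 5, A[2][2] + B[2][0] = 7 + 9 = 16) = 5 (attained at k = 1)
  C[2][1] = min over k of (A[2][0] + B[0][1] = 10 + 1 = 11, A[2][1] + B[1][1] = -4 + 3 = -1, A[2][2] + B[2][1] = 7 + 1 = 8) = -1 (attained at k = 1)
  C[2][2] = min over k of (A[2][0] + B[0][2] = 10 + 3 = 13, A[2][1] + B[1][2] = -4 + 0 = -4, A[2][2] + B[2][2] = 7 + 1 = 8) = -4 (attained at k = 1)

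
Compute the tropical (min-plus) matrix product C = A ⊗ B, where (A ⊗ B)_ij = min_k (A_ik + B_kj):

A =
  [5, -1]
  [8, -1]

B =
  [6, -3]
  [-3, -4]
A ⊗ B =
  [-4, -5]
  [-4, -5]

Apply the min-plus product entry-by-entry:
  C[0][0] = min over k of (A[0][0] + B[0][0] = 5 + 6 = 11, A[0][1] + B[1][0] = -1 + -3 = -4) = -4 (attained at k = 1)
  C[0][1] = min over k of (A[0][0] + B[0][1] = 5 + -3 = 2, A[0][1] + B[1][1] = -1 + -4 = -5) = -5 (attained at k = 1)
  C[1][0] = min over k of (A[1][0] + B[0][0] = 8 + 6 = 14, A[1][1] + B[1][0] = -1 + -3 = -4) = -4 (attained at k = 1)
  C[1][1] = min over k of (A[1][0] + B[0][1] = 8 + -3 = 5, A[1][1] + B[1][1] = -1 + -4 = -5) = -5 (attained at k = 1)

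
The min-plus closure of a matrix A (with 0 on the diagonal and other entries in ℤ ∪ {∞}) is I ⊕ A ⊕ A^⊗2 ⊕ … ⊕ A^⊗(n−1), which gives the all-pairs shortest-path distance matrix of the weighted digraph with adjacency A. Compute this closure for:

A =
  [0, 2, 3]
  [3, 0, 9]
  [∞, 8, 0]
Closure =
  [0, 2, 3]
  [3, 0, 6]
  [11, 8, 0]

This is the Floyd-Warshall all-pairs shortest-path computation. For each intermediate vertex k = 0, 1, …, 2, update dist[i][j] ← min(dist[i][j], dist[i][k] + dist[k][j]). The final matrix gives, for each (i, j), the minimum total weight of any directed path from i to j (possibly empty when i = j).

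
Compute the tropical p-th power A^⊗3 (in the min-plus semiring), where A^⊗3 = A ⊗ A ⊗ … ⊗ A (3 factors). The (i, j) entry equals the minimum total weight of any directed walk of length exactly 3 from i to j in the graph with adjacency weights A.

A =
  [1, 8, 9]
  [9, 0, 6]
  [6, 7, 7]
A^⊗3 =
  [3, 8, 11]
  [9, 0, 6]
  [8, 7, 13]

Each entry (A^⊗3)_ij equals the minimum over all length-3 walks i = v_0 → v_1 → … → v_3 = j of Σ_t A[v_t][v_{t+1}]. For example, for (i, j) = (0, 2) we minimise over 9 possible intermediate vertex sequences; the minimum is 11, attained along the walk 0 → 0 → 0 → 2.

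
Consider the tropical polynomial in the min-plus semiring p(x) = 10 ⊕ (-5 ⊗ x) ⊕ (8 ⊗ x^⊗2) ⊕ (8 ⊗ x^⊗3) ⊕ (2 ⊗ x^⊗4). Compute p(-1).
p(-1) = -6

A tropical monomial a ⊗ x^⊗i evaluates to a + i · x. Evaluating each term at x = -1:
  Term 0 contributes 10 + 0 · -1 = 10
  Term 1 contributes -5 + 1 · -1 = -6
  Term 2 contributes 8 + 2 · -1 = 6
  Term 3 contributes 8 + 3 · -1 = 5
  Term 4 contributes 2 + 4 · -1 = -2
p(-1) = ⊕ of these = min[10, -6, 6, 5, -2] = -6.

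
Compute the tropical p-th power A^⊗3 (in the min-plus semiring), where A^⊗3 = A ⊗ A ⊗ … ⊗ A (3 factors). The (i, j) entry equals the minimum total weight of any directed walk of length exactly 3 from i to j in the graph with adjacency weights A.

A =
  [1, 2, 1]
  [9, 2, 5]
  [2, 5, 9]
A^⊗3 =
  [3, 4, 3]
  [8, 6, 8]
  [4, 5, 4]

Each entry (A^⊗3)_ij equals the minimum over all length-3 walks i = v_0 → v_1 → … → v_3 = j of Σ_t A[v_t][v_{t+1}]. For example, for (i, j) = (0, 2) we minimise over 9 possible intermediate vertex sequences; the minimum is 3, attained along the walk 0 → 0 → 0 → 2.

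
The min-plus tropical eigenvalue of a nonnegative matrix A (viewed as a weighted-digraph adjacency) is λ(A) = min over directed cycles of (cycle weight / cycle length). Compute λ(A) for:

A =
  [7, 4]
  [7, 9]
λ(A) = 11/2

Enumerate directed cycles and compute their means (weight / length). Sample:
  cycle 0 → 0: weight = 7, length = 1, mean = 7/1 ≈ 7.000
  cycle 1 → 1: weight = 9, length = 1, mean = 9/1 ≈ 9.000
  cycle 0 → 1 → 0: weight = 11, length = 2, mean = 11/2 ≈ 5.500
  cycle 1 → 0 → 1: weight = 11, length = 2, mean = 11/2 ≈ 5.500
Minimum mean = 5.500, attained e.g. along the cycle 0 → 1 → 0 with weight 11 and length 2. So λ(A) = 11/2 = 11/2.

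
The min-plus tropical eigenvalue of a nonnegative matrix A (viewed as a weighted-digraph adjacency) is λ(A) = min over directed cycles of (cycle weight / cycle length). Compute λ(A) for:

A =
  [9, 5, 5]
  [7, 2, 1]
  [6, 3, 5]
λ(A) = 2

Enumerate directed cycles and compute their means (weight / length). Sample:
  cycle 0 → 0: weight = 9, length = 1, mean = 9/1 ≈ 9.000
  cycle 1 → 1: weight = 2, length = 1, mean = 2/1 ≈ 2.000
  cycle 2 → 2: weight = 5, length = 1, mean = 5/1 ≈ 5.000
  cycle 0 → 1 → 0: weight = 12, length = 2, mean = 12/2 ≈ 6.000
  cycle 0 → 2 → 0: weight = 11, length = 2, mean = 11/2 ≈ 5.500
  cycle 1 → 0 → 1: weight = 12, length = 2, mean = 12/2 ≈ 6.000
Minimum mean = 2.000, attained e.g. along the cycle 1 → 1 with weight 2 and length 1. So λ(A) = 2/1 = 2.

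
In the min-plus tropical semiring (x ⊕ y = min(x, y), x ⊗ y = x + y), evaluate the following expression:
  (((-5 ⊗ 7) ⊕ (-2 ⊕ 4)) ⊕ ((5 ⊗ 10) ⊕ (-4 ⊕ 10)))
(((-5 ⊗ 7) ⊕ (-2 ⊕ 4)) ⊕ ((5 ⊗ 10) ⊕ (-4 ⊕ 10))) = -4

Expand innermost to outermost. Recall ⊕ takes the minimum of its arguments and ⊗ takes their sum. Working out the expression (((-5 ⊗ 7) ⊕ (-2 ⊕ 4)) ⊕ ((5 ⊗ 10) ⊕ (-4 ⊕ 10))) gives -4.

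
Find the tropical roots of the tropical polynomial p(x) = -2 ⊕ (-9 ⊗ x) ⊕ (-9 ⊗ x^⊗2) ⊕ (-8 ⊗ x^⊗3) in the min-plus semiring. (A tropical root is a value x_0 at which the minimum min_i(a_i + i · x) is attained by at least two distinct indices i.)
Roots: {-1, 0, 7}

Each tropical root is a break point of the lower envelope of the lines y = a_i + i · x (there are 4 lines, with slopes 0, 1, ..., 3). Only the lines that attain the minimum somewhere contribute to roots; other lines are dominated. Here the surviving (envelope) indices are i = 3, i = 2, i = 1, i = 0.
Intersections between consecutive envelope lines give the roots: for adjacent envelope indices i < j the intersection is x = (a_i − a_j) / (j − i). Reading off the sorted break points: {-1, 0, 7}.
Verification: at each break x_0, at least two indices attain the minimum of min_i(a_i + i · x_0).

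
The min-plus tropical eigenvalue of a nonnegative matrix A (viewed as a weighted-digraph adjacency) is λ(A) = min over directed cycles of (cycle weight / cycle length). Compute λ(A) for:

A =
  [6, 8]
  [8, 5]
λ(A) = 5

Enumerate directed cycles and compute their means (weight / length). Sample:
  cycle 0 → 0: weight = 6, length = 1, mean = 6/1 ≈ 6.000
  cycle 1 → 1: weight = 5, length = 1, mean = 5/1 ≈ 5.000
  cycle 0 → 1 → 0: weight = 16, length = 2, mean = 16/2 ≈ 8.000
  cycle 1 → 0 → 1: weight = 16, length = 2, mean = 16/2 ≈ 8.000
Minimum mean = 5.000, attained e.g. along the cycle 1 → 1 with weight 5 and length 1. So λ(A) = 5/1 = 5.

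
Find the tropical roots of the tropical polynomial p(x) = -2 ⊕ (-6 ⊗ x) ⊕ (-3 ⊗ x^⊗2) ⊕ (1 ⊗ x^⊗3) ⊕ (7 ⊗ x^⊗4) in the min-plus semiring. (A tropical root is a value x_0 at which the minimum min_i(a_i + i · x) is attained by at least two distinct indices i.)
Roots: {-6, -4, -3, 4}

Each tropical root is a break point of the lower envelope of the lines y = a_i + i · x (there are 5 lines, with slopes 0, 1, ..., 4). Only the lines that attain the minimum somewhere contribute to roots; other lines are dominated. Here the surviving (envelope) indices are i = 4, i = 3, i = 2, i = 1, i = 0.
Intersections between consecutive envelope lines give the roots: for adjacent envelope indices i < j the intersection is x = (a_i − a_j) / (j − i). Reading off the sorted break points: {-6, -4, -3, 4}.
Verification: at each break x_0, at least two indices attain the minimum of min_i(a_i + i · x_0).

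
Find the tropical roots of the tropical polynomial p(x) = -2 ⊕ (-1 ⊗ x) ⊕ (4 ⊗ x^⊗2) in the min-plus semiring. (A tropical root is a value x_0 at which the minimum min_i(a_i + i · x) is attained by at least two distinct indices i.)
Roots: {-5, -1}

Each tropical root is a break point of the lower envelope of the lines y = a_i + i · x (there are 3 lines, with slopes 0, 1, ..., 2). Only the lines that attain the minimum somewhere contribute to roots; other lines are dominated. Here the surviving (envelope) indices are i = 2, i = 1, i = 0.
Intersections between consecutive envelope lines give the roots: for adjacent envelope indices i < j the intersection is x = (a_i − a_j) / (j − i). Reading off the sorted break points: {-5, -1}.
Verification: at each break x_0, at least two indices attain the minimum of min_i(a_i + i · x_0).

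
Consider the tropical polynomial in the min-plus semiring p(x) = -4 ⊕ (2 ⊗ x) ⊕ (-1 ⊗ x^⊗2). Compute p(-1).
p(-1) = -4

A tropical monomial a ⊗ x^⊗i evaluates to a + i · x. Evaluating each term at x = -1:
  Term 0 contributes -4 + 0 · -1 = -4
  Term 1 contributes 2 + 1 · -1 = 1
  Term 2 contributes -1 + 2 · -1 = -3
p(-1) = ⊕ of these = min[-4, 1, -3] = -4.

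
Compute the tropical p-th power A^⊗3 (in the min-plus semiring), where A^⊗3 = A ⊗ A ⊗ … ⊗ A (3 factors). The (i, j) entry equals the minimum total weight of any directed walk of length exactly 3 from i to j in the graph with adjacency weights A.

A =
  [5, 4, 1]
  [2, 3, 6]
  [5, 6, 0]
A^⊗3 =
  [6, 7, 1]
  [8, 9, 3]
  [5, 6, 0]

Each entry (A^⊗3)_ij equals the minimum over all length-3 walks i = v_0 → v_1 → … → v_3 = j of Σ_t A[v_t][v_{t+1}]. For example, for (i, j) = (0, 2) we minimise over 9 possible intermediate vertex sequences; the minimum is 1, attained along the walk 0 → 2 → 2 → 2.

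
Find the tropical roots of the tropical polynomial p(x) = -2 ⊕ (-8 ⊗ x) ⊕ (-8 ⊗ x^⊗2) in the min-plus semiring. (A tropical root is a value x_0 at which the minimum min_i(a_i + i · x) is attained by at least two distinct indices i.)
Roots: {0, 6}

Each tropical root is a break point of the lower envelope of the lines y = a_i + i · x (there are 3 lines, with slopes 0, 1, ..., 2). Only the lines that attain the minimum somewhere contribute to roots; other lines are dominated. Here the surviving (envelope) indices are i = 2, i = 1, i = 0.
Intersections between consecutive envelope lines give the roots: for adjacent envelope indices i < j the intersection is x = (a_i − a_j) / (j − i). Reading off the sorted break points: {0, 6}.
Verification: at each break x_0, at least two indices attain the minimum of min_i(a_i + i · x_0).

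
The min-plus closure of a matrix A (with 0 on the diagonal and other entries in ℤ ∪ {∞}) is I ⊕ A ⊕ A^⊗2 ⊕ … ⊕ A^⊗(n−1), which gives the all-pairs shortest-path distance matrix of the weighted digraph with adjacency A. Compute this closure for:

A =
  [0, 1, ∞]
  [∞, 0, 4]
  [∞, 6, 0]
Closure =
  [0, 1, 5]
  [∞, 0, 4]
  [∞, 6, 0]

This is the Floyd-Warshall all-pairs shortest-path computation. For each intermediate vertex k = 0, 1, …, 2, update dist[i][j] ← min(dist[i][j], dist[i][k] + dist[k][j]). The final matrix gives, for each (i, j), the minimum total weight of any directed path from i to j (possibly empty when i = j).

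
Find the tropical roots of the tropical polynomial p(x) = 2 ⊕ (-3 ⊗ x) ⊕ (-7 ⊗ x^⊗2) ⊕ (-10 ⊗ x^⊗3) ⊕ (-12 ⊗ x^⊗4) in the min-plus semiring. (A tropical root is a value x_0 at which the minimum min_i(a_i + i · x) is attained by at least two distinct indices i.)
Roots: {2, 3, 4, 5}

Each tropical root is a break point of the lower envelope of the lines y = a_i + i · x (there are 5 lines, with slopes 0, 1, ..., 4). Only the lines that attain the minimum somewhere contribute to roots; other lines are dominated. Here the surviving (envelope) indices are i = 4, i = 3, i = 2, i = 1, i = 0.
Intersections between consecutive envelope lines give the roots: for adjacent envelope indices i < j the intersection is x = (a_i − a_j) / (j − i). Reading off the sorted break points: {2, 3, 4, 5}.
Verification: at each break x_0, at least two indices attain the minimum of min_i(a_i + i · x_0).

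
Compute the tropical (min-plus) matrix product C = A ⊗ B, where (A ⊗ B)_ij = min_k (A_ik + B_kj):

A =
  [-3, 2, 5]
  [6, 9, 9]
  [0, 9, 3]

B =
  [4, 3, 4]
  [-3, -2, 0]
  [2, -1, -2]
A ⊗ B =
  [-1, 0, 1]
  [6, 7, 7]
  [4, 2, 1]

Apply the min-plus product entry-by-entry:
  C[0][0] = min over k of (A[0][0] + B[0][0] = -3 + 4 = 1, A[0][1] + B[1][0] = 2 + -3 = -1, A[0][2] + B[2][0] = 5 + 2 = 7) = -1 (attained at k = 1)
  C[0][1] = min over k of (A[0][0] + B[0][1] = -3 + 3 = 0, A[0][1] + B[1][1] = 2 + -2 = 0, A[0][2] + B[2][1] = 5 + -1 = 4) = 0 (attained at k = 0)
  C[0][2] = min over k of (A[0][0] + B[0][2] = -3 + 4 = 1, A[0][1] + B[1][2] = 2 + 0 = 2, A[0][2] + B[2][2] = 5 + -2 = 3) = 1 (attained at k = 0)
  C[1][0] = min over k of (A[1][0] + B[0][0] = 6 + 4 = 10, A[1][1] + B[1][0] = 9 + -3 = 6, A[1][2] + B[2][0] = 9 + 2 = 11) = 6 (attained at k = 1)
  C[1][1] = min over k of (A[1][0] + B[0][1] = 6 + 3 = 9, A[1][1] + B[1][1] = 9 + -2 = 7, A[1][2] + B[2][1] = 9 + -1 = 8) = 7 (attained at k = 1)
  C[1][2] = min over k of (A[1][0] + B[0][2] = 6 + 4 = 10, A[1][1] + B[1][2] = 9 + 0 = 9, A[1][2] + B[2][2] = 9 + -2 = 7) = 7 (attained at k = 2)
  C[2][0] = min over k of (A[2][0] + B[0][0] = 0 + 4 = 4, A[2][1] + B[1][0] = 9 + -3 = 6, A[2][2] + B[2][0] = 3 + 2 = 5) = 4 (attained at k = 0)
  C[2][1] = min over k of (A[2][0] + B[0][1] = 0 + 3 = 3, A[2][1] + B[1][1] = 9 + -2 = 7, A[2][2] + B[2][1] = 3 + -1 = 2) = 2 (attained at k = 2)
  C[2][2] = min over k of (A[2][0] + B[0][2] = 0 + 4 = 4, A[2][1] + B[1][2] = 9 + 0 = 9, A[2][2] + B[2][2] = 3 + -2 = 1) = 1 (attained at k = 2)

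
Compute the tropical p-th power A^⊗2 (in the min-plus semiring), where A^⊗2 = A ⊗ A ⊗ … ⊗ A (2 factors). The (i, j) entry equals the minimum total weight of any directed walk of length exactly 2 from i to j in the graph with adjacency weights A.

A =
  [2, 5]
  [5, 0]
A^⊗2 =
  [4, 5]
  [5, 0]

Each entry (A^⊗2)_ij equals the minimum over all length-2 walks i = v_0 → v_1 → … → v_2 = j of Σ_t A[v_t][v_{t+1}]. For example, for (i, j) = (0, 1) we minimise over 2 possible intermediate vertex sequences; the minimum is 5, attained along the walk 0 → 1 → 1.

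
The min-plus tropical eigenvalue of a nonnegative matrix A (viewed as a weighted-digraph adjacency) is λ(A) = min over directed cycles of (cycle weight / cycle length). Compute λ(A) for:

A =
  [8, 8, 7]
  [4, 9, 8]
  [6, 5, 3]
λ(A) = 3

Enumerate directed cycles and compute their means (weight / length). Sample:
  cycle 0 → 0: weight = 8, length = 1, mean = 8/1 ≈ 8.000
  cycle 1 → 1: weight = 9, length = 1, mean = 9/1 ≈ 9.000
  cycle 2 → 2: weight = 3, length = 1, mean = 3/1 ≈ 3.000
  cycle 0 → 1 → 0: weight = 12, length = 2, mean = 12/2 ≈ 6.000
  cycle 0 → 2 → 0: weight = 13, length = 2, mean = 13/2 ≈ 6.500
  cycle 1 → 0 → 1: weight = 12, length = 2, mean = 12/2 ≈ 6.000
Minimum mean = 3.000, attained e.g. along the cycle 2 → 2 with weight 3 and length 1. So λ(A) = 3/1 = 3.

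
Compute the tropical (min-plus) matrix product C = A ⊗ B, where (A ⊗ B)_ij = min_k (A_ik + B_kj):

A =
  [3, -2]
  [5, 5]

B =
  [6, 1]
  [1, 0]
A ⊗ B =
  [-1, -2]
  [6, 5]

Apply the min-plus product entry-by-entry:
  C[0][0] = min over k of (A[0][0] + B[0][0] = 3 + 6 = 9, A[0][1] + B[1][0] = -2 + 1 = -1) = -1 (attained at k = 1)
  C[0][1] = min over k of (A[0][0] + B[0][1] = 3 + 1 = 4, A[0][1] + B[1][1] = -2 + 0 = -2) = -2 (attained at k = 1)
  C[1][0] = min over k of (A[1][0] + B[0][0] = 5 + 6 = 11, A[1][1] + B[1][0] = 5 + 1 = 6) = 6 (attained at k = 1)
  C[1][1] = min over k of (A[1][0] + B[0][1] = 5 + 1 = 6, A[1][1] + B[1][1] = 5 + 0 = 5) = 5 (attained at k = 1)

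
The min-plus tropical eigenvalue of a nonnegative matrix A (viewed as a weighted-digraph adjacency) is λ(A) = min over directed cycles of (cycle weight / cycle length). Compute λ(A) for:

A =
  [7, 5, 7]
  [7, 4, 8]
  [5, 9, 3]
λ(A) = 3

Enumerate directed cycles and compute their means (weight / length). Sample:
  cycle 0 → 0: weight = 7, length = 1, mean = 7/1 ≈ 7.000
  cycle 1 → 1: weight = 4, length = 1, mean = 4/1 ≈ 4.000
  cycle 2 → 2: weight = 3, length = 1, mean = 3/1 ≈ 3.000
  cycle 0 → 1 → 0: weight = 12, length = 2, mean = 12/2 ≈ 6.000
  cycle 0 → 2 → 0: weight = 12, length = 2, mean = 12/2 ≈ 6.000
  cycle 1 → 0 → 1: weight = 12, length = 2, mean = 12/2 ≈ 6.000
Minimum mean = 3.000, attained e.g. along the cycle 2 → 2 with weight 3 and length 1. So λ(A) = 3/1 = 3.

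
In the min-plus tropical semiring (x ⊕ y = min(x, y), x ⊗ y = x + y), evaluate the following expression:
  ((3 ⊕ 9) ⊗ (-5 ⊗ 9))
((3 ⊕ 9) ⊗ (-5 ⊗ 9)) = 7

Expand innermost to outermost. Recall ⊕ takes the minimum of its arguments and ⊗ takes their sum. Working out the expression ((3 ⊕ 9) ⊗ (-5 ⊗ 9)) gives 7.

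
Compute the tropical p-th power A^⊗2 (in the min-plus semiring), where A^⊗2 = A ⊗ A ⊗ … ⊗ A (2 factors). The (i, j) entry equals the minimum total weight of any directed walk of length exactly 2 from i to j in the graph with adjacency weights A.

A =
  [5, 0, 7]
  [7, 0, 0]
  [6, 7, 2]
A^⊗2 =
  [7, 0, 0]
  [6, 0, 0]
  [8, 6, 4]

Each entry (A^⊗2)_ij equals the minimum over all length-2 walks i = v_0 → v_1 → … → v_2 = j of Σ_t A[v_t][v_{t+1}]. For example, for (i, j) = (0, 2) we minimise over 3 possible intermediate vertex sequences; the minimum is 0, attained along the walk 0 → 1 → 2.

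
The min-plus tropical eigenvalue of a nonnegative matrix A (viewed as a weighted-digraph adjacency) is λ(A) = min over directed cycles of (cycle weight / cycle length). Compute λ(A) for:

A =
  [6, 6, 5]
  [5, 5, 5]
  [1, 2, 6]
λ(A) = 3

Enumerate directed cycles and compute their means (weight / length). Sample:
  cycle 0 → 0: weight = 6, length = 1, mean = 6/1 ≈ 6.000
  cycle 1 → 1: weight = 5, length = 1, mean = 5/1 ≈ 5.000
  cycle 2 → 2: weight = 6, length = 1, mean = 6/1 ≈ 6.000
  cycle 0 → 1 → 0: weight = 11, length = 2, mean = 11/2 ≈ 5.500
  cycle 0 → 2 → 0: weight = 6, length = 2, mean = 6/2 ≈ 3.000
  cycle 1 → 0 → 1: weight = 11, length = 2, mean = 11/2 ≈ 5.500
Minimum mean = 3.000, attained e.g. along the cycle 0 → 2 → 0 with weight 6 and length 2. So λ(A) = 6/2 = 3.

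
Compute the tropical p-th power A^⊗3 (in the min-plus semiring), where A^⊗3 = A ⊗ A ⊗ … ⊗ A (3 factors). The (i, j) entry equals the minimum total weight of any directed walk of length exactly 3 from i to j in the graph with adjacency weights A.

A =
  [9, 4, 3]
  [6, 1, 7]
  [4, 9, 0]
A^⊗3 =
  [7, 6, 3]
  [8, 3, 7]
  [4, 8, 0]

Each entry (A^⊗3)_ij equals the minimum over all length-3 walks i = v_0 → v_1 → … → v_3 = j of Σ_t A[v_t][v_{t+1}]. For example, for (i, j) = (0, 2) we minimise over 9 possible intermediate vertex sequences; the minimum is 3, attained along the walk 0 → 2 → 2 → 2.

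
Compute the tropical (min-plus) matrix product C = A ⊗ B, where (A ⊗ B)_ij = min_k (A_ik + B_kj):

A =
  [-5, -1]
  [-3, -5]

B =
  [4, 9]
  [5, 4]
A ⊗ B =
  [-1, 3]
  [0, -1]

Apply the min-plus product entry-by-entry:
  C[0][0] = min over k of (A[0][0] + B[0][0] = -5 + 4 = -1, A[0][1] + B[1][0] = -1 + 5 = 4) = -1 (attained at k = 0)
  C[0][1] = min over k of (A[0][0] + B[0][1] = -5 + 9 = 4, A[0][1] + B[1][1] = -1 + 4 = 3) = 3 (attained at k = 1)
  C[1][0] = min over k of (A[1][0] + B[0][0] = -3 + 4 = 1, A[1][1] + B[1][0] = -5 + 5 = 0) = 0 (attained at k = 1)
  C[1][1] = min over k of (A[1][0] + B[0][1] = -3 + 9 = 6, A[1][1] + B[1][1] = -5 + 4 = -1) = -1 (attained at k = 1)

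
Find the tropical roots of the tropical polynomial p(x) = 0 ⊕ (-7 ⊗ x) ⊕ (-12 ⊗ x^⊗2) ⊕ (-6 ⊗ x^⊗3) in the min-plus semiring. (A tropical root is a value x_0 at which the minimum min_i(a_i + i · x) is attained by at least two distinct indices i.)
Roots: {-6, 5, 7}

Each tropical root is a break point of the lower envelope of the lines y = a_i + i · x (there are 4 lines, with slopes 0, 1, ..., 3). Only the lines that attain the minimum somewhere contribute to roots; other lines are dominated. Here the surviving (envelope) indices are i = 3, i = 2, i = 1, i = 0.
Intersections between consecutive envelope lines give the roots: for adjacent envelope indices i < j the intersection is x = (a_i − a_j) / (j − i). Reading off the sorted break points: {-6, 5, 7}.
Verification: at each break x_0, at least two indices attain the minimum of min_i(a_i + i · x_0).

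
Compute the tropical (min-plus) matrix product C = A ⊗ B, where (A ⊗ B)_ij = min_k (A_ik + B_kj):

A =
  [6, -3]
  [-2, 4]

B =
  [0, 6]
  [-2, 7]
A ⊗ B =
  [-5, 4]
  [-2, 4]

Apply the min-plus product entry-by-entry:
  C[0][0] = min over k of (A[0][0] + B[0][0] = 6 + 0 = 6, A[0][1] + B[1][0] = -3 + -2 = -5) = -5 (attained at k = 1)
  C[0][1] = min over k of (A[0][0] + B[0][1] = 6 + 6 = 12, A[0][1] + B[1][1] = -3 + 7 = 4) = 4 (attained at k = 1)
  C[1][0] = min over k of (A[1][0] + B[0][0] = -2 + 0 = -2, A[1][1] + B[1][0] = 4 + -2 = 2) = -2 (attained at k = 0)
  C[1][1] = min over k of (A[1][0] + B[0][1] = -2 + 6 = 4, A[1][1] + B[1][1] = 4 + 7 = 11) = 4 (attained at k = 0)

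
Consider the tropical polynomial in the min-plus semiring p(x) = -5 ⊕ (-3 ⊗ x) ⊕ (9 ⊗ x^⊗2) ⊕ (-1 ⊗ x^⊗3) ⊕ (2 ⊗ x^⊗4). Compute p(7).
p(7) = -5

A tropical monomial a ⊗ x^⊗i evaluates to a + i · x. Evaluating each term at x = 7:
  Term 0 contributes -5 + 0 · 7 = -5
  Term 1 contributes -3 + 1 · 7 = 4
  Term 2 contributes 9 + 2 · 7 = 23
  Term 3 contributes -1 + 3 · 7 = 20
  Term 4 contributes 2 + 4 · 7 = 30
p(7) = ⊕ of these = min[-5, 4, 23, 20, 30] = -5.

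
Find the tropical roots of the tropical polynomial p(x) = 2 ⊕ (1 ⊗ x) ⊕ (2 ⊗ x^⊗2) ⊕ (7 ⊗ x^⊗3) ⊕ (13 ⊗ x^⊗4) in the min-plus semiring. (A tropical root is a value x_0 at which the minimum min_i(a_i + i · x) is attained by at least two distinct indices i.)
Roots: {-6, -5, -1, 1}

Each tropical root is a break point of the lower envelope of the lines y = a_i + i · x (there are 5 lines, with slopes 0, 1, ..., 4). Only the lines that attain the minimum somewhere contribute to roots; other lines are dominated. Here the surviving (envelope) indices are i = 4, i = 3, i = 2, i = 1, i = 0.
Intersections between consecutive envelope lines give the roots: for adjacent envelope indices i < j the intersection is x = (a_i − a_j) / (j − i). Reading off the sorted break points: {-6, -5, -1, 1}.
Verification: at each break x_0, at least two indices attain the minimum of min_i(a_i + i · x_0).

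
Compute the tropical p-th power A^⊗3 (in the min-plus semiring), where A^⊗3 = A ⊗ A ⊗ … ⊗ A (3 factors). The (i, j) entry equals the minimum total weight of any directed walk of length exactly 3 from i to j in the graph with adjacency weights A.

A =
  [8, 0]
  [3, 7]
A^⊗3 =
  [10, 3]
  [6, 10]

Each entry (A^⊗3)_ij equals the minimum over all length-3 walks i = v_0 → v_1 → … → v_3 = j of Σ_t A[v_t][v_{t+1}]. For example, for (i, j) = (0, 1) we minimise over 4 possible intermediate vertex sequences; the minimum is 3, attained along the walk 0 → 1 → 0 → 1.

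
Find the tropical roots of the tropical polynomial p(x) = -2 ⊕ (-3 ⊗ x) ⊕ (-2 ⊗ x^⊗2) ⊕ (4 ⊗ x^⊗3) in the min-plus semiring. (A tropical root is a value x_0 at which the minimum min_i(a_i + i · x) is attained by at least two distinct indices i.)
Roots: {-6, -1, 1}

Each tropical root is a break point of the lower envelope of the lines y = a_i + i · x (there are 4 lines, with slopes 0, 1, ..., 3). Only the lines that attain the minimum somewhere contribute to roots; other lines are dominated. Here the surviving (envelope) indices are i = 3, i = 2, i = 1, i = 0.
Intersections between consecutive envelope lines give the roots: for adjacent envelope indices i < j the intersection is x = (a_i − a_j) / (j − i). Reading off the sorted break points: {-6, -1, 1}.
Verification: at each break x_0, at least two indices attain the minimum of min_i(a_i + i · x_0).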